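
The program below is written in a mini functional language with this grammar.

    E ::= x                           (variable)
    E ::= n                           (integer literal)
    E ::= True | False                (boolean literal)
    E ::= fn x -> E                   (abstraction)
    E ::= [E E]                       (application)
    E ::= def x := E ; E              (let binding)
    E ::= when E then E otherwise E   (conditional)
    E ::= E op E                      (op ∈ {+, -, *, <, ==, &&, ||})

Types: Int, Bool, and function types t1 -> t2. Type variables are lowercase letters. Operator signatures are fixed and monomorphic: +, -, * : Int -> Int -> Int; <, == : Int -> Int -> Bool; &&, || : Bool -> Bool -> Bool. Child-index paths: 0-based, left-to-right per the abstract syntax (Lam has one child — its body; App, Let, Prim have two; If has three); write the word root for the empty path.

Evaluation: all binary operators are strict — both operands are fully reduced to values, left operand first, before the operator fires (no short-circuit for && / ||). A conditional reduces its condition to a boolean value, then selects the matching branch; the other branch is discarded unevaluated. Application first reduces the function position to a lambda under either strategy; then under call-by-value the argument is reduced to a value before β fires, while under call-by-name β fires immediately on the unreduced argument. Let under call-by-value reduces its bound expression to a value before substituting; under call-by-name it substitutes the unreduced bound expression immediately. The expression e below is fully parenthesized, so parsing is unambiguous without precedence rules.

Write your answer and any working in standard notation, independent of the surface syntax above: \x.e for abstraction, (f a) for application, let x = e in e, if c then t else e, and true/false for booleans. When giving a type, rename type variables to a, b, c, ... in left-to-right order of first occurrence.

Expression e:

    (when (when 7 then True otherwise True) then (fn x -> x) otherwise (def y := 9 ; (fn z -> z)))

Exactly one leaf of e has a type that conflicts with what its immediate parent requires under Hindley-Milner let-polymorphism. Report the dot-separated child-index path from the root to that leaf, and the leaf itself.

Answer: 0.0 : 7

Working:
  unify Int ~ Bool
  FAIL: mismatch Int ~ Bool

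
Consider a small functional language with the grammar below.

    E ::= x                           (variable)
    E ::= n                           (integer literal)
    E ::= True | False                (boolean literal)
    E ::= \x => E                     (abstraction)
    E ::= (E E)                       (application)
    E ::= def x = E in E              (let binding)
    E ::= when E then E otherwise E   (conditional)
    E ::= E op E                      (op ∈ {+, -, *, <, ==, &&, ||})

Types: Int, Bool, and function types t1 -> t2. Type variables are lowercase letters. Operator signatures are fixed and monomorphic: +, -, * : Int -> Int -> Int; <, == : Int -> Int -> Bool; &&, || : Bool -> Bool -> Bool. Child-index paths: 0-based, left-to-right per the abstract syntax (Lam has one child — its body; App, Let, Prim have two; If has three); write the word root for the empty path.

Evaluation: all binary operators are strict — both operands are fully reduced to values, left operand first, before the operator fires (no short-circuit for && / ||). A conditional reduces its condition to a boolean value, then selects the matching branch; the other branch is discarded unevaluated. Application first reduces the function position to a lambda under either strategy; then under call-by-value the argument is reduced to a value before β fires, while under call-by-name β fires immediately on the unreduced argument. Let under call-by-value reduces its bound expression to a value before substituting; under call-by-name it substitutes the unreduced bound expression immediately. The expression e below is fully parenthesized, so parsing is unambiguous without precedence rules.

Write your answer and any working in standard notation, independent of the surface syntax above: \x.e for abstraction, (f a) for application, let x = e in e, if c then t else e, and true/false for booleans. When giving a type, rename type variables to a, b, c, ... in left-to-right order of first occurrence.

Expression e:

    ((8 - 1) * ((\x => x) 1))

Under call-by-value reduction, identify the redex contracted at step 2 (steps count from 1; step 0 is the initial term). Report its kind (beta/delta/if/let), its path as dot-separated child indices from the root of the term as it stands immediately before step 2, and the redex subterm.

Answer: beta at 1 : ((\x.x) 1)

Trace:
step 0: ((8 - 1) * ((\x.x) 1))
step 1: [delta@0] (7 * ((\x.x) 1))
step 2: [beta@1] (7 * 1)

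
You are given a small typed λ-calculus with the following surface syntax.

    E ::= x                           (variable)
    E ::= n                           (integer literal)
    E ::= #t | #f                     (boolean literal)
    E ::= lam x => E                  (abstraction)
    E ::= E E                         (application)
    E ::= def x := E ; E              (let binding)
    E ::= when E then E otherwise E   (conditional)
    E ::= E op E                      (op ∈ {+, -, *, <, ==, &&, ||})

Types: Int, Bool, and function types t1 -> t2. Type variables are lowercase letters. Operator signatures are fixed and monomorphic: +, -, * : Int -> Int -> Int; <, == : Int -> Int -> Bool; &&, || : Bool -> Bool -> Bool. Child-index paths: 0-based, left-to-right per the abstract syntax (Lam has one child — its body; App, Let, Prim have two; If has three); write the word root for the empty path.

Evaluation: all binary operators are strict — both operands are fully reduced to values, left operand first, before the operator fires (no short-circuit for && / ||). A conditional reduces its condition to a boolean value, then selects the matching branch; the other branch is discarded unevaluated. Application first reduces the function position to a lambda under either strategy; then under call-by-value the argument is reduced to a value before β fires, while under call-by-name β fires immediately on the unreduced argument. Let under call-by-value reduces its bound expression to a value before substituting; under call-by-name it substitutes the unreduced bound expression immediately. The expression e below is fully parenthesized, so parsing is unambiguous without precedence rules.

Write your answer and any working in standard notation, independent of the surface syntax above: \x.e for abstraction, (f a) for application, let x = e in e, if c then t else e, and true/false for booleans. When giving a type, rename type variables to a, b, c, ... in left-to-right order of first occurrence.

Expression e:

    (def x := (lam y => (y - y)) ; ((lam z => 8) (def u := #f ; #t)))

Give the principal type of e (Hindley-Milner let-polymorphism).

Derivation:
y : a
  unify a ~ Int
y : Int
  unify Int ~ Int
\y._ : Int -> Int
let x : Int -> Int
\z._ : b -> Int
let u : Bool
  unify b -> Int ~ Bool -> c
  unify b ~ Bool
  unify Int ~ c
_ _ : Int

Answer: Int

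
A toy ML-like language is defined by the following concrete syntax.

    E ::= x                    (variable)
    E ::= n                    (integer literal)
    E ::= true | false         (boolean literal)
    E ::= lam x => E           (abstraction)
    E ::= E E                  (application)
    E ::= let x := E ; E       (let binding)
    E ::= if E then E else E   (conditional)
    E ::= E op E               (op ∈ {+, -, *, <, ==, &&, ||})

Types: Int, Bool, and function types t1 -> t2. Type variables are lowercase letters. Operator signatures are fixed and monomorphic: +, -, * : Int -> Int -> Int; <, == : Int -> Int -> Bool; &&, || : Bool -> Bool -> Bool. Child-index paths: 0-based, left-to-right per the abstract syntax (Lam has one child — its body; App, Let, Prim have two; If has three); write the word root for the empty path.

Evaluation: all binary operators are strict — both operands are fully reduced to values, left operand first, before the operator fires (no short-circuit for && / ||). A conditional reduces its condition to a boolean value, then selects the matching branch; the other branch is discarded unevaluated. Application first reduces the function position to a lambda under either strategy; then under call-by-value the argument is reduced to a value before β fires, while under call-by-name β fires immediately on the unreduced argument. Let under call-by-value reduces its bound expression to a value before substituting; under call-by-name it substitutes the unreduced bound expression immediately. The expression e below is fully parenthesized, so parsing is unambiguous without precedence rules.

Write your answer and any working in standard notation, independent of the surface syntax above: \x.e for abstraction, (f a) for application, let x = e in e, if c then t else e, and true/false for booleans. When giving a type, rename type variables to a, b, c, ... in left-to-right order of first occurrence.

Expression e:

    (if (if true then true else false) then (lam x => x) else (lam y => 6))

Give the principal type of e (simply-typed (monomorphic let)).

Answer: Int -> Int

Working:
  unify Bool ~ Bool
  unify Bool ~ Bool
  unify Bool ~ Bool
x : a
\x._ : a -> a
\y._ : b -> Int
  unify a -> a ~ b -> Int
  unify a ~ b
  unify b ~ Int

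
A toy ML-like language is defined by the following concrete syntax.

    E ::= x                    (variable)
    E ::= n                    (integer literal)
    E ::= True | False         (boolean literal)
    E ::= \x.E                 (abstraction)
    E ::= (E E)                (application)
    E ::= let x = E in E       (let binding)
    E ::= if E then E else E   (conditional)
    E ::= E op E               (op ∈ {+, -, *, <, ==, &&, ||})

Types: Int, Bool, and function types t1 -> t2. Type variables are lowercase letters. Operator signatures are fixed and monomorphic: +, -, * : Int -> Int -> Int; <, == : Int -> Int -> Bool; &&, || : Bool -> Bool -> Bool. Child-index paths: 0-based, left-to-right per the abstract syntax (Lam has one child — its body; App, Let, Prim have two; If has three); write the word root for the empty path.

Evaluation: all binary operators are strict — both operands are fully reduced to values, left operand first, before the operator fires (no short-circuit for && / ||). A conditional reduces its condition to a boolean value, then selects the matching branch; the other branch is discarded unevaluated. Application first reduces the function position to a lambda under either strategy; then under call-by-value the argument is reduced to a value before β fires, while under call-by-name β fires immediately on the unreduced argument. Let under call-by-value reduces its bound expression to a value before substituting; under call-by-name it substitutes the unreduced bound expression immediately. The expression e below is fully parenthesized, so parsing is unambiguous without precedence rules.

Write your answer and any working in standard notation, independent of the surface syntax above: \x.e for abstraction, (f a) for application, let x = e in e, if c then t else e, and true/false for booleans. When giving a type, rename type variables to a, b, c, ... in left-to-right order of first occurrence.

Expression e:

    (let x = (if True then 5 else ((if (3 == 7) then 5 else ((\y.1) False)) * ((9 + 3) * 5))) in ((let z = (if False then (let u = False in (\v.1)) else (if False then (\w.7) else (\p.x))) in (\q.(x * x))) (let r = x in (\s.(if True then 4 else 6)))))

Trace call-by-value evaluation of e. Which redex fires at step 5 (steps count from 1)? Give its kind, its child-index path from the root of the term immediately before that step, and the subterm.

Answer: let at 0 : (let z = (\p.5) in (\q.(5 * 5)))

Derivation:
step 0: (let x = (if true then 5 else ((if (3 == 7) then 5 else ((\y.1) false)) * ((9 + 3) * 5))) in ((let z = (if false then (let u = false in (\v.1)) else (if false then (\w.7) else (\p.x))) in (\q.(x * x))) (let r = x in (\s.(if true then 4 else 6)))))
step 1: [if@0] (let x = 5 in ((let z = (if false then (let u = false in (\v.1)) else (if false then (\w.7) else (\p.x))) in (\q.(x * x))) (let r = x in (\s.(if true then 4 else 6)))))
step 2: [let@root] ((let z = (if false then (let u = false in (\v.1)) else (if false then (\w.7) else (\p.5))) in (\q.(5 * 5))) (let r = 5 in (\s.(if true then 4 else 6))))
step 3: [if@0.0] ((let z = (if false then (\w.7) else (\p.5)) in (\q.(5 * 5))) (let r = 5 in (\s.(if true then 4 else 6))))
step 4: [if@0.0] ((let z = (\p.5) in (\q.(5 * 5))) (let r = 5 in (\s.(if true then 4 else 6))))
step 5: [let@0] ((\q.(5 * 5)) (let r = 5 in (\s.(if true then 4 else 6))))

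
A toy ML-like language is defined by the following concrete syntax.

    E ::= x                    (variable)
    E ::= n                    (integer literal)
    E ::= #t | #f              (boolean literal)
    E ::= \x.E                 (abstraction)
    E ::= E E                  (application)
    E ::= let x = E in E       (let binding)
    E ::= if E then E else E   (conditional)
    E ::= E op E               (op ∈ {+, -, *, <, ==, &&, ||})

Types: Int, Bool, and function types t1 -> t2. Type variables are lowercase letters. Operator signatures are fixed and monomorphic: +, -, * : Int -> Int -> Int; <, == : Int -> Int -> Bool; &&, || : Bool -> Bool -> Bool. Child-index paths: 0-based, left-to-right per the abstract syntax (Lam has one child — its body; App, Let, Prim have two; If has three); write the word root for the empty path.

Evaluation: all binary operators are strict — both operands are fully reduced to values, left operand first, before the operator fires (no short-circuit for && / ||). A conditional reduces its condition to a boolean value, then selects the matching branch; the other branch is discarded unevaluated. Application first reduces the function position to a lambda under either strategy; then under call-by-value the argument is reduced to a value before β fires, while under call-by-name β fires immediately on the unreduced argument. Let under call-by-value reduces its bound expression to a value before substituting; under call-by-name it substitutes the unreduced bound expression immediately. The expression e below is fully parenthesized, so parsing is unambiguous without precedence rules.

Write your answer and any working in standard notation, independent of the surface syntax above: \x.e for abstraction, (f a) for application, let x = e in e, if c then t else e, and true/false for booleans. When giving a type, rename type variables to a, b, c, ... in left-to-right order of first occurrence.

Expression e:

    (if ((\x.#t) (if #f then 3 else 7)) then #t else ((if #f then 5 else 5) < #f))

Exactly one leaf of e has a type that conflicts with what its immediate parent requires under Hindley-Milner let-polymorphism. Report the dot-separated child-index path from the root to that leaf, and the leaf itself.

Answer: 2.1 : false

Working:
\x._ : a -> Bool
  unify Bool ~ Bool
  unify Int ~ Int
  unify a -> Bool ~ Int -> b
  unify a ~ Int
  unify Bool ~ b
_ _ : Bool
  unify Bool ~ Bool
  unify Bool ~ Bool
  unify Int ~ Int
  unify Int ~ Int
  unify Bool ~ Int
  FAIL: mismatch Bool ~ Int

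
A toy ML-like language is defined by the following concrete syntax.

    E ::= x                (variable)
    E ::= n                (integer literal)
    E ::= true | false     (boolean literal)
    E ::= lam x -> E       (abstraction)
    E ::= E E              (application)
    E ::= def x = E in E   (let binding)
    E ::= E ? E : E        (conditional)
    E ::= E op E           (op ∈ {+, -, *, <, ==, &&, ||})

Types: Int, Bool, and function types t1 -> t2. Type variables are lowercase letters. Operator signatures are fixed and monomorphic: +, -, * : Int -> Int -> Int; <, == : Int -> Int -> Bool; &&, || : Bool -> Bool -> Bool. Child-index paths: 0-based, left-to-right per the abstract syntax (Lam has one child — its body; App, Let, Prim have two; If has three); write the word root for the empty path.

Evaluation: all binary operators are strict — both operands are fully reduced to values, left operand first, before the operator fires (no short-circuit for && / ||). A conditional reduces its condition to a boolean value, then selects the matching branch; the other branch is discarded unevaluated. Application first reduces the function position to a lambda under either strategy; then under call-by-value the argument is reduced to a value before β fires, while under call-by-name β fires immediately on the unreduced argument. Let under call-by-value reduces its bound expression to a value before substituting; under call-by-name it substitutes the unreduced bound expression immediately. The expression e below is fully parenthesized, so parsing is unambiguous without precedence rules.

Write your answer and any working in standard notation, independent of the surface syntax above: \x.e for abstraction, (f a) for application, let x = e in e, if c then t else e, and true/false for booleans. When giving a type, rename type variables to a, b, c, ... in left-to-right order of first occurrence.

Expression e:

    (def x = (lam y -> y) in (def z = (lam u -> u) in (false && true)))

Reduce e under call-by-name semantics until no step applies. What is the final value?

Answer: false

Derivation:
step 0: (let x = (\y.y) in (let z = (\u.u) in (false && true)))
step 1: [let@root] (let z = (\u.u) in (false && true))
step 2: [let@root] (false && true)
step 3: [delta@root] false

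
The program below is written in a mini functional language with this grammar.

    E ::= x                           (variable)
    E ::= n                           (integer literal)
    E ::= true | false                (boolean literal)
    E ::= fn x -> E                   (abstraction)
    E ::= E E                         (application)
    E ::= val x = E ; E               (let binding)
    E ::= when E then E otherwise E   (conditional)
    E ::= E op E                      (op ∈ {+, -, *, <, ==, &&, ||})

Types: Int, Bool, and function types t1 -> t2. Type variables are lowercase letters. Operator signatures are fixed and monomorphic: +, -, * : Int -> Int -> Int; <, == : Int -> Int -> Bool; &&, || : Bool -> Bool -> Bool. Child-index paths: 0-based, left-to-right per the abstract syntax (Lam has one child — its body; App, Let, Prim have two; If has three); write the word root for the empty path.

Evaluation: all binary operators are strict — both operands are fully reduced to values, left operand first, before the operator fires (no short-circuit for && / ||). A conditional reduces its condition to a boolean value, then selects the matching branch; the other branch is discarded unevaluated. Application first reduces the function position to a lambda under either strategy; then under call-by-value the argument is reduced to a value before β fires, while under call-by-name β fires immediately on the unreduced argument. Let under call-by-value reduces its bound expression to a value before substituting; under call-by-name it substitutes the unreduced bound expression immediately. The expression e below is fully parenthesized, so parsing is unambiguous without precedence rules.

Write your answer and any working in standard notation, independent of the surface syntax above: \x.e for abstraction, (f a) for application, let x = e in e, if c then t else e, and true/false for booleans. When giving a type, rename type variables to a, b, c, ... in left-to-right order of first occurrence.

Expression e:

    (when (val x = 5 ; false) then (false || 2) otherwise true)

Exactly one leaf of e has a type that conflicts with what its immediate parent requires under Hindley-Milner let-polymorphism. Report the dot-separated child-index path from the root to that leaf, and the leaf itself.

Answer: 1.1 : 2

Derivation:
let x : Int
  unify Bool ~ Bool
  unify Bool ~ Bool
  unify Int ~ Bool
  FAIL: mismatch Int ~ Bool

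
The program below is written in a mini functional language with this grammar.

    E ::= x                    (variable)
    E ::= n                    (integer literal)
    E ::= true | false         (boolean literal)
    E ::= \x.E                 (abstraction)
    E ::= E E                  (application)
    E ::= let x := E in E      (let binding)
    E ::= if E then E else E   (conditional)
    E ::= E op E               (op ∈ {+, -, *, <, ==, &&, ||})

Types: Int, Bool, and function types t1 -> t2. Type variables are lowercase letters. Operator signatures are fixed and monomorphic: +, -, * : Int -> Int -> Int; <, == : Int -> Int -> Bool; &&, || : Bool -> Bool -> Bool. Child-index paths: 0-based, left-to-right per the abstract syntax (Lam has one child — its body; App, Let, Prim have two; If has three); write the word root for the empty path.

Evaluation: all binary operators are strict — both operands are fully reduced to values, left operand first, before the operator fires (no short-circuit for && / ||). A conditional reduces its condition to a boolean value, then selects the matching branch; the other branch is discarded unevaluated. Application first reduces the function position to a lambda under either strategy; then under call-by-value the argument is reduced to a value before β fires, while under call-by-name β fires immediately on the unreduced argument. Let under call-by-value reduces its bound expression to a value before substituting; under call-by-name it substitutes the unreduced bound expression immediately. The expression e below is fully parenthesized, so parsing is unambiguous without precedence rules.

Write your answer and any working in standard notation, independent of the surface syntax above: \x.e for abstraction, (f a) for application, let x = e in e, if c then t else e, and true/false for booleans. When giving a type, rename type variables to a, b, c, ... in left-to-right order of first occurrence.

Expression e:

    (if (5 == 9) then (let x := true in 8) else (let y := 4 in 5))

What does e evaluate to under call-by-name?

Trace:
step 0: (if (5 == 9) then (let x = true in 8) else (let y = 4 in 5))
step 1: [delta@0] (if false then (let x = true in 8) else (let y = 4 in 5))
step 2: [if@root] (let y = 4 in 5)
step 3: [let@root] 5

Answer: 5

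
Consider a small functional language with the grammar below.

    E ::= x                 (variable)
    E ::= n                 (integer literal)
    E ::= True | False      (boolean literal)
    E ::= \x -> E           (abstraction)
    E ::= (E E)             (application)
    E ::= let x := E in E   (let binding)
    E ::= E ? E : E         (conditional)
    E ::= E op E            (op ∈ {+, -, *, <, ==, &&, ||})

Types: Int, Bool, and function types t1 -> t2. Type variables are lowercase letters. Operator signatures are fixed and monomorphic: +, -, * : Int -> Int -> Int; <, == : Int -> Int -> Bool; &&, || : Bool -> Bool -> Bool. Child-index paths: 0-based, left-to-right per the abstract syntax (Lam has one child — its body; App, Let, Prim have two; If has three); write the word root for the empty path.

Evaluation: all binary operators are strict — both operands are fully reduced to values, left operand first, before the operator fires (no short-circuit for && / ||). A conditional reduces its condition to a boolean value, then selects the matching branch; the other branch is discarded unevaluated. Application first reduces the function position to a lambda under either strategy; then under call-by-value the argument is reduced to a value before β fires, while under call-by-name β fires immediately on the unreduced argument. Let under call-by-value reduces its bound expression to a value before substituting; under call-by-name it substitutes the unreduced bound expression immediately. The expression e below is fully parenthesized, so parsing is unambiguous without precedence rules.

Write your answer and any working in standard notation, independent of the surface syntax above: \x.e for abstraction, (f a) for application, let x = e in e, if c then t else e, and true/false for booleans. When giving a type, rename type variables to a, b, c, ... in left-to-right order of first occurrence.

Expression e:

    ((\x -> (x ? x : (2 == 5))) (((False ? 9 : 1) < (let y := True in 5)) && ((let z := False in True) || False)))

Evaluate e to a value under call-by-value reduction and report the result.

Working:
step 0: ((\x.(if x then x else (2 == 5))) (((if false then 9 else 1) < (let y = true in 5)) && ((let z = false in true) || false)))
step 1: [if@1.0.0] ((\x.(if x then x else (2 == 5))) ((1 < (let y = true in 5)) && ((let z = false in true) || false)))
step 2: [let@1.0.1] ((\x.(if x then x else (2 == 5))) ((1 < 5) && ((let z = false in true) || false)))
step 3: [delta@1.0] ((\x.(if x then x else (2 == 5))) (true && ((let z = false in true) || false)))
step 4: [let@1.1.0] ((\x.(if x then x else (2 == 5))) (true && (true || false)))
step 5: [delta@1.1] ((\x.(if x then x else (2 == 5))) (true && true))
step 6: [delta@1] ((\x.(if x then x else (2 == 5))) true)
step 7: [beta@root] (if true then true else (2 == 5))
step 8: [if@root] true

Answer: true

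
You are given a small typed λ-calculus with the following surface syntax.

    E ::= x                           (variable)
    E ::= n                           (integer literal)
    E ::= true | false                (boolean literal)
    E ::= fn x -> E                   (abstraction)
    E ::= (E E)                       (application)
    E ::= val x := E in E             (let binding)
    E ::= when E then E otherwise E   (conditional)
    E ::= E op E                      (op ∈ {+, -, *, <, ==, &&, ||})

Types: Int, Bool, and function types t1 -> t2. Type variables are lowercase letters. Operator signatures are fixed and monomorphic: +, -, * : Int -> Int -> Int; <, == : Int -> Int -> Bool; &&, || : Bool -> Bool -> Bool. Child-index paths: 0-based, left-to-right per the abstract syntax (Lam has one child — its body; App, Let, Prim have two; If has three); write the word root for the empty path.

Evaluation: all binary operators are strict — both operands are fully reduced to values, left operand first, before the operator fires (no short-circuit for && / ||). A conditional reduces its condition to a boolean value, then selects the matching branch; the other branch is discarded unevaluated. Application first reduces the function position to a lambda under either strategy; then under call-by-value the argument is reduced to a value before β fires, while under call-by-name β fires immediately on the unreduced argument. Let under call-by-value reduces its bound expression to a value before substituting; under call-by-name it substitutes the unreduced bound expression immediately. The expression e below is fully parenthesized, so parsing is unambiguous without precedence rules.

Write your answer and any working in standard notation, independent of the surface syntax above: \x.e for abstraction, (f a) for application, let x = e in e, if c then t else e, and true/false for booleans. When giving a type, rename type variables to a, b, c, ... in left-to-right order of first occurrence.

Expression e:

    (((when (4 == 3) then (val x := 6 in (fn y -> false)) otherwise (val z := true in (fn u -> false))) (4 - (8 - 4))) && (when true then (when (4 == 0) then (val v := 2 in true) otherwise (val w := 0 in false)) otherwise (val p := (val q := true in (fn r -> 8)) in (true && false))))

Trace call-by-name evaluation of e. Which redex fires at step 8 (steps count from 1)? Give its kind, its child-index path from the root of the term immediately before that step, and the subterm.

Derivation:
step 0: (((if (4 == 3) then (let x = 6 in (\y.false)) else (let z = true in (\u.false))) (4 - (8 - 4))) && (if true then (if (4 == 0) then (let v = 2 in true) else (let w = 0 in false)) else (let p = (let q = true in (\r.8)) in (true && false))))
step 1: [delta@0.0.0] (((if false then (let x = 6 in (\y.false)) else (let z = true in (\u.false))) (4 - (8 - 4))) && (if true then (if (4 == 0) then (let v = 2 in true) else (let w = 0 in false)) else (let p = (let q = true in (\r.8)) in (true && false))))
step 2: [if@0.0] (((let z = true in (\u.false)) (4 - (8 - 4))) && (if true then (if (4 == 0) then (let v = 2 in true) else (let w = 0 in false)) else (let p = (let q = true in (\r.8)) in (true && false))))
step 3: [let@0.0] (((\u.false) (4 - (8 - 4))) && (if true then (if (4 == 0) then (let v = 2 in true) else (let w = 0 in false)) else (let p = (let q = true in (\r.8)) in (true && false))))
step 4: [beta@0] (false && (if true then (if (4 == 0) then (let v = 2 in true) else (let w = 0 in false)) else (let p = (let q = true in (\r.8)) in (true && false))))
step 5: [if@1] (false && (if (4 == 0) then (let v = 2 in true) else (let w = 0 in false)))
step 6: [delta@1.0] (false && (if false then (let v = 2 in true) else (let w = 0 in false)))
step 7: [if@1] (false && (let w = 0 in false))
step 8: [let@1] (false && false)

Answer: let at 1 : (let w = 0 in false)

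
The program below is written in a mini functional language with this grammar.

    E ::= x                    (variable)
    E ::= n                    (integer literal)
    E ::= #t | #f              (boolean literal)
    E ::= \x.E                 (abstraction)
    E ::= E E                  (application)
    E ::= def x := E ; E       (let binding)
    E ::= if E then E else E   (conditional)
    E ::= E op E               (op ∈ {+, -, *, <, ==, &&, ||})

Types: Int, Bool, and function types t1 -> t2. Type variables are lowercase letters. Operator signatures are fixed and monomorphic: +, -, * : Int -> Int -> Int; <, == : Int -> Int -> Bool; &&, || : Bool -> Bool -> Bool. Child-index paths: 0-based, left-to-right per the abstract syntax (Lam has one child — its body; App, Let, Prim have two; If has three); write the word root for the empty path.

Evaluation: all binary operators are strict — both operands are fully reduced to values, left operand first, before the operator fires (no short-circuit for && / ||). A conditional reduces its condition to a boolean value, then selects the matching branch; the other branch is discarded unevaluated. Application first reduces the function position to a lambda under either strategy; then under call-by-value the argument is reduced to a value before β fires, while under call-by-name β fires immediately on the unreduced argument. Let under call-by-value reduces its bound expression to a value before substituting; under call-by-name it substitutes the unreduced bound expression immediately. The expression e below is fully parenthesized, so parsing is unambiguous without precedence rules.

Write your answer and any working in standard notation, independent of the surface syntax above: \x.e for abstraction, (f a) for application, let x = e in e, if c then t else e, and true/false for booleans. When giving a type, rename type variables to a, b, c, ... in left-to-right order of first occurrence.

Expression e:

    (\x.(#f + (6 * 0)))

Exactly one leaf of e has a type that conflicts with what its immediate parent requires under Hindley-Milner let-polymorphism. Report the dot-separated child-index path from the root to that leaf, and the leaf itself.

Answer: 0.0 : false

Working:
  unify Bool ~ Int
  FAIL: mismatch Bool ~ Int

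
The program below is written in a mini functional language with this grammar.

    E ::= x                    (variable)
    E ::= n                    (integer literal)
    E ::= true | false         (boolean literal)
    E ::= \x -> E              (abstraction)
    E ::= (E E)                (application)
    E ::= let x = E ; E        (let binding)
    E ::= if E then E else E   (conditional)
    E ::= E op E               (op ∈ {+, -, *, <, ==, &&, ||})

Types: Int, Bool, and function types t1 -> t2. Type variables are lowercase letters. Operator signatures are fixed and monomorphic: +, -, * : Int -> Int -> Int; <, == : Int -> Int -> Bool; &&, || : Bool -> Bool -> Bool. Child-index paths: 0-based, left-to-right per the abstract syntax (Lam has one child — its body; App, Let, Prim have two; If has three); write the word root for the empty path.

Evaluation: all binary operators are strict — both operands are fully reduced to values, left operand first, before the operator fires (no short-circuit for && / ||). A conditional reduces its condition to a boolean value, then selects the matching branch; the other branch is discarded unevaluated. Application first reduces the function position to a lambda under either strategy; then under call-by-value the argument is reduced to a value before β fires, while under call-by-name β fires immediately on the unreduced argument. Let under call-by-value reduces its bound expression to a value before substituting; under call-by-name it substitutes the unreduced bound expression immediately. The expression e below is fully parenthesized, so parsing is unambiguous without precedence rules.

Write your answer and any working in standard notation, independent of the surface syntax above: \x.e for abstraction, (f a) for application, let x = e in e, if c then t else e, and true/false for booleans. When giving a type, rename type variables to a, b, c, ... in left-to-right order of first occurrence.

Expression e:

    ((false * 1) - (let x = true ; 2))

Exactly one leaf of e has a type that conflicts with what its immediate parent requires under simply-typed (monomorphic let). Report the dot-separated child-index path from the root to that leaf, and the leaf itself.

Derivation:
  unify Bool ~ Int
  FAIL: mismatch Bool ~ Int

Answer: 0.0 : false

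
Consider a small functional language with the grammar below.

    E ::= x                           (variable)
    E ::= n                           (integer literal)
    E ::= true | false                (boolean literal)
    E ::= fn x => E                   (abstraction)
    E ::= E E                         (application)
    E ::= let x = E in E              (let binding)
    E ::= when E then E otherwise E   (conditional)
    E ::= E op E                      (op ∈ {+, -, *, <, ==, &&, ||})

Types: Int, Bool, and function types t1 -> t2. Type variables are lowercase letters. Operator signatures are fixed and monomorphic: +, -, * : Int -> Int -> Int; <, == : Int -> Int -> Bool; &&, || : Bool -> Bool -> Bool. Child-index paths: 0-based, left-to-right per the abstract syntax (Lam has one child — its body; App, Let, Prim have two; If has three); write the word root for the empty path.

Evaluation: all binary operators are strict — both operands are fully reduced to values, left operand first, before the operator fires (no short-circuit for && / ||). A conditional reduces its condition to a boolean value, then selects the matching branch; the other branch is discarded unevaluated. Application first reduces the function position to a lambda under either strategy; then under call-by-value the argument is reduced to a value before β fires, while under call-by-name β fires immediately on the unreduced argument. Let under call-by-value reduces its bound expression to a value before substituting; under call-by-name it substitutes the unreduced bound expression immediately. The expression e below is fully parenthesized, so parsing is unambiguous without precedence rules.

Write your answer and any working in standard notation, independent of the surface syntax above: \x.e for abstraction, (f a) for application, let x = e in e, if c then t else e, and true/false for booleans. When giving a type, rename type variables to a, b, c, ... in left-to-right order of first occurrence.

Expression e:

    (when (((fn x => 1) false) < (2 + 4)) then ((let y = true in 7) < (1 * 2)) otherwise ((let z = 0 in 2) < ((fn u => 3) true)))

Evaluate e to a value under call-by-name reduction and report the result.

Working:
step 0: (if (((\x.1) false) < (2 + 4)) then ((let y = true in 7) < (1 * 2)) else ((let z = 0 in 2) < ((\u.3) true)))
step 1: [beta@0.0] (if (1 < (2 + 4)) then ((let y = true in 7) < (1 * 2)) else ((let z = 0 in 2) < ((\u.3) true)))
step 2: [delta@0.1] (if (1 < 6) then ((let y = true in 7) < (1 * 2)) else ((let z = 0 in 2) < ((\u.3) true)))
step 3: [delta@0] (if true then ((let y = true in 7) < (1 * 2)) else ((let z = 0 in 2) < ((\u.3) true)))
step 4: [if@root] ((let y = true in 7) < (1 * 2))
step 5: [let@0] (7 < (1 * 2))
step 6: [delta@1] (7 < 2)
step 7: [delta@root] false

Answer: false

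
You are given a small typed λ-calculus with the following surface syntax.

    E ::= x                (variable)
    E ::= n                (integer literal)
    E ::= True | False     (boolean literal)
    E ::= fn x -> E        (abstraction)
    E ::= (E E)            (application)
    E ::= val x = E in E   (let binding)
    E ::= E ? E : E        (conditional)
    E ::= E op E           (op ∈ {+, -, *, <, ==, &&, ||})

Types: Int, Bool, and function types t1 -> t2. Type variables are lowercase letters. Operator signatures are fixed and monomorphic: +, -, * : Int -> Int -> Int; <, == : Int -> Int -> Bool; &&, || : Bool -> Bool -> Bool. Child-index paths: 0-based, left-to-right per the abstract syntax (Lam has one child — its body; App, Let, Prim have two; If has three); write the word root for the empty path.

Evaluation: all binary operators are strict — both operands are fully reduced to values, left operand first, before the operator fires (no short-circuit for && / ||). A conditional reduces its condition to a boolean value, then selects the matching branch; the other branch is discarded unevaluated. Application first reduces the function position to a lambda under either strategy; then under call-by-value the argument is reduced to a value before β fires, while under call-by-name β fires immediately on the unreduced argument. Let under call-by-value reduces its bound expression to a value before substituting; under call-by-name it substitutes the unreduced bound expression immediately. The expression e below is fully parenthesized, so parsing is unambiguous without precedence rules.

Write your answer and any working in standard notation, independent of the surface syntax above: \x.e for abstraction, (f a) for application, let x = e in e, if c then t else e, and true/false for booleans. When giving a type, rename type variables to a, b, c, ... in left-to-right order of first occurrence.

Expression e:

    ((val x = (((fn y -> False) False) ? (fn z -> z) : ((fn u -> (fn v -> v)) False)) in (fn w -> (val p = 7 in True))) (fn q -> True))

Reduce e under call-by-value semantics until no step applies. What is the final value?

Answer: true

Derivation:
step 0: ((let x = (if ((\y.false) false) then (\z.z) else ((\u.(\v.v)) false)) in (\w.(let p = 7 in true))) (\q.true))
step 1: [beta@0.0.0] ((let x = (if false then (\z.z) else ((\u.(\v.v)) false)) in (\w.(let p = 7 in true))) (\q.true))
step 2: [if@0.0] ((let x = ((\u.(\v.v)) false) in (\w.(let p = 7 in true))) (\q.true))
step 3: [beta@0.0] ((let x = (\v.v) in (\w.(let p = 7 in true))) (\q.true))
step 4: [let@0] ((\w.(let p = 7 in true)) (\q.true))
step 5: [beta@root] (let p = 7 in true)
step 6: [let@root] true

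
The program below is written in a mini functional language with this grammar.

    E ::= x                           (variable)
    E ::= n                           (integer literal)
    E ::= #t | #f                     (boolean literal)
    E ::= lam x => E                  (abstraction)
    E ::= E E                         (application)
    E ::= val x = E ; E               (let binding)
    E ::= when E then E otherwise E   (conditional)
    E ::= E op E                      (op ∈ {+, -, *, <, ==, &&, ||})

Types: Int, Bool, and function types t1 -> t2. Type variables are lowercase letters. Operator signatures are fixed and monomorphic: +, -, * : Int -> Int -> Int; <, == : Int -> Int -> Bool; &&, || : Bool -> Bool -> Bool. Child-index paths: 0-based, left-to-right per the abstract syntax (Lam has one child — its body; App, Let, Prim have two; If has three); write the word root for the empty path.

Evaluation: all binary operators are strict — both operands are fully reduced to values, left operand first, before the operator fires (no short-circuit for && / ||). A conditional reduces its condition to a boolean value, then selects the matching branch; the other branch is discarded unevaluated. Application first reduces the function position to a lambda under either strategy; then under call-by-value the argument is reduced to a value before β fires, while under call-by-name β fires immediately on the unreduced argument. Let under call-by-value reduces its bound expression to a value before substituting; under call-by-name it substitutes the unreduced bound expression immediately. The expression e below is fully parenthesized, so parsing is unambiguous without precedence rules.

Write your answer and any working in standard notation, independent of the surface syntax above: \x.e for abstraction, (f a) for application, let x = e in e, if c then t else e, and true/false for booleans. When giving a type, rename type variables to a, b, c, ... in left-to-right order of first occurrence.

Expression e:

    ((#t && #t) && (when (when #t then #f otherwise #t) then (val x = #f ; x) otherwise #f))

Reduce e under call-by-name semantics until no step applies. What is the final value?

Answer: false

Working:
step 0: ((true && true) && (if (if true then false else true) then (let x = false in x) else false))
step 1: [delta@0] (true && (if (if true then false else true) then (let x = false in x) else false))
step 2: [if@1.0] (true && (if false then (let x = false in x) else false))
step 3: [if@1] (true && false)
step 4: [delta@root] false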